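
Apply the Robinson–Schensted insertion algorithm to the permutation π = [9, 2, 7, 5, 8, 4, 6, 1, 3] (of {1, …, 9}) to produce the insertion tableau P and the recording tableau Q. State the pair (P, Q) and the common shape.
P = [1, 3, 6] / [2, 4] / [5, 8] / [7] / [9];  Q = [1, 3, 5] / [2, 7] / [4, 9] / [6] / [8];  common shape = (3, 2, 2, 1, 1)

Row-insert the values π_1, π_2, … into P one at a time, bumping the leftmost entry strictly greater than the inserted value down to the next row. The recording tableau Q records, in position (i, j), the step at which that cell was added to P.
  Insert 9 (step 1): P = [9];  Q = [1]
  Insert 2 (step 2): P = [2] / [9];  Q = [1] / [2]
  Insert 7 (step 3): P = [2, 7] / [9];  Q = [1, 3] / [2]
  Insert 5 (step 4): P = [2, 5] / [7] / [9];  Q = [1, 3] / [2] / [4]
  Insert 8 (step 5): P = [2, 5, 8] / [7] / [9];  Q = [1, 3, 5] / [2] / [4]
  Insert 4 (step 6): P = [2, 4, 8] / [5] / [7] / [9];  Q = [1, 3, 5] / [2] / [4] / [6]
  Insert 6 (step 7): P = [2, 4, 6] / [5, 8] / [7] / [9];  Q = [1, 3, 5] / [2, 7] / [4] / [6]
  Insert 1 (step 8): P = [1, 4, 6] / [2, 8] / [5] / [7] / [9];  Q = [1, 3, 5] / [2, 7] / [4] / [6] / [8]
  Insert 3 (step 9): P = [1, 3, 6] / [2, 4] / [5, 8] / [7] / [9];  Q = [1, 3, 5] / [2, 7] / [4, 9] / [6] / [8]
Final shape: (3, 2, 2, 1, 1).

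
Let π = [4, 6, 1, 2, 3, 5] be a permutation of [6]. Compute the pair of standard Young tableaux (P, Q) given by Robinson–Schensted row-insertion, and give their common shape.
P = [1, 2, 3, 5] / [4, 6];  Q = [1, 2, 5, 6] / [3, 4];  common shape = (4, 2)

Row-insert the values π_1, π_2, … into P one at a time, bumping the leftmost entry strictly greater than the inserted value down to the next row. The recording tableau Q records, in position (i, j), the step at which that cell was added to P.
  Insert 4 (step 1): P = [4];  Q = [1]
  Insert 6 (step 2): P = [4, 6];  Q = [1, 2]
  Insert 1 (step 3): P = [1, 6] / [4];  Q = [1, 2] / [3]
  Insert 2 (step 4): P = [1, 2] / [4, 6];  Q = [1, 2] / [3, 4]
  Insert 3 (step 5): P = [1, 2, 3] / [4, 6];  Q = [1, 2, 5] / [3, 4]
  Insert 5 (step 6): P = [1, 2, 3, 5] / [4, 6];  Q = [1, 2, 5, 6] / [3, 4]
Final shape: (4, 2).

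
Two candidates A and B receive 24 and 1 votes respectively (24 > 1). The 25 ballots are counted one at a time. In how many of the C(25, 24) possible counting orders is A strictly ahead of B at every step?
Strict-lead orderings = 23

Total orderings of the 25 votes with 24 for A: C(25, 24) = 25. By the Bertrand ballot formula (Cycle Lemma / reflection principle), the number of orderings in which A is strictly ahead of B throughout is (p − q)/(p + q) · C(p + q, p) = (24 − 1)/(24 + 1) · 25 = 23.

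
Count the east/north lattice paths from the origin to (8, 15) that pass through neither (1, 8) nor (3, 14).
Number of paths = 456858

Inclusion–exclusion. Total paths: C(23, 8) = 490314. Through P₁: C(9, 1)·C(14, 7) = 30888. Through P₂: C(17, 3)·C(6, 5) = 4080. Since P₁ is strictly southwest of P₂, a monotone path through both must visit P₁ then P₂; paths through both = C(9, 1)·C(8, 2)·C(6, 5) = 1512. Avoid both = 490314 − 30888 − 4080 + 1512 = 456858.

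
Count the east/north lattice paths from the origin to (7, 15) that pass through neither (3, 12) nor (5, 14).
Number of paths = 127925

Inclusion–exclusion. Total paths: C(22, 7) = 170544. Through P₁: C(15, 3)·C(7, 4) = 15925. Through P₂: C(19, 5)·C(3, 2) = 34884. Since P₁ is strictly southwest of P₂, a monotone path through both must visit P₁ then P₂; paths through both = C(15, 3)·C(4, 2)·C(3, 2) = 8190. Avoid both = 170544 − 15925 − 34884 + 8190 = 127925.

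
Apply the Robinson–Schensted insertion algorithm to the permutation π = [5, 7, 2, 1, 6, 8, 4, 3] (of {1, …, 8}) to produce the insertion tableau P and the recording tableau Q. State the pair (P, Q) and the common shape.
P = [1, 3, 8] / [2, 4] / [5, 6] / [7];  Q = [1, 2, 6] / [3, 5] / [4, 7] / [8];  common shape = (3, 2, 2, 1)

Row-insert the values π_1, π_2, … into P one at a time, bumping the leftmost entry strictly greater than the inserted value down to the next row. The recording tableau Q records, in position (i, j), the step at which that cell was added to P.
  Insert 5 (step 1): P = [5];  Q = [1]
  Insert 7 (step 2): P = [5, 7];  Q = [1, 2]
  Insert 2 (step 3): P = [2, 7] / [5];  Q = [1, 2] / [3]
  Insert 1 (step 4): P = [1, 7] / [2] / [5];  Q = [1, 2] / [3] / [4]
  Insert 6 (step 5): P = [1, 6] / [2, 7] / [5];  Q = [1, 2] / [3, 5] / [4]
  Insert 8 (step 6): P = [1, 6, 8] / [2, 7] / [5];  Q = [1, 2, 6] / [3, 5] / [4]
  Insert 4 (step 7): P = [1, 4, 8] / [2, 6] / [5, 7];  Q = [1, 2, 6] / [3, 5] / [4, 7]
  Insert 3 (step 8): P = [1, 3, 8] / [2, 4] / [5, 6] / [7];  Q = [1, 2, 6] / [3, 5] / [4, 7] / [8]
Final shape: (3, 2, 2, 1).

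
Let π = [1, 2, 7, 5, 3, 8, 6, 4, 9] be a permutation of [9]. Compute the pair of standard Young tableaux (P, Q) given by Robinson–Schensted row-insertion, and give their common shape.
P = [1, 2, 3, 4, 9] / [5, 6] / [7, 8];  Q = [1, 2, 3, 6, 9] / [4, 7] / [5, 8];  common shape = (5, 2, 2)

Row-insert the values π_1, π_2, … into P one at a time, bumping the leftmost entry strictly greater than the inserted value down to the next row. The recording tableau Q records, in position (i, j), the step at which that cell was added to P.
  Insert 1 (step 1): P = [1];  Q = [1]
  Insert 2 (step 2): P = [1, 2];  Q = [1, 2]
  Insert 7 (step 3): P = [1, 2, 7];  Q = [1, 2, 3]
  Insert 5 (step 4): P = [1, 2, 5] / [7];  Q = [1, 2, 3] / [4]
  Insert 3 (step 5): P = [1, 2, 3] / [5] / [7];  Q = [1, 2, 3] / [4] / [5]
  Insert 8 (step 6): P = [1, 2, 3, 8] / [5] / [7];  Q = [1, 2, 3, 6] / [4] / [5]
  Insert 6 (step 7): P = [1, 2, 3, 6] / [5, 8] / [7];  Q = [1, 2, 3, 6] / [4, 7] / [5]
  Insert 4 (step 8): P = [1, 2, 3, 4] / [5, 6] / [7, 8];  Q = [1, 2, 3, 6] / [4, 7] / [5, 8]
  Insert 9 (step 9): P = [1, 2, 3, 4, 9] / [5, 6] / [7, 8];  Q = [1, 2, 3, 6, 9] / [4, 7] / [5, 8]
Final shape: (5, 2, 2).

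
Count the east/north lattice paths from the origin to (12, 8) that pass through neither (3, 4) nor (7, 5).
Number of paths = 66393

Inclusion–exclusion. Total paths: C(20, 12) = 125970. Through P₁: C(7, 3)·C(13, 9) = 25025. Through P₂: C(12, 7)·C(8, 5) = 44352. Since P₁ is strictly southwest of P₂, a monotone path through both must visit P₁ then P₂; paths through both = C(7, 3)·C(5, 4)·C(8, 5) = 9800. Avoid both = 125970 − 25025 − 44352 + 9800 = 66393.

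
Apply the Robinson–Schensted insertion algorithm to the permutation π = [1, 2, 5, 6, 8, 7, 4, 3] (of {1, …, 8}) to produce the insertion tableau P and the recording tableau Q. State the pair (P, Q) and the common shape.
P = [1, 2, 3, 6, 7] / [4] / [5] / [8];  Q = [1, 2, 3, 4, 5] / [6] / [7] / [8];  common shape = (5, 1, 1, 1)

Row-insert the values π_1, π_2, … into P one at a time, bumping the leftmost entry strictly greater than the inserted value down to the next row. The recording tableau Q records, in position (i, j), the step at which that cell was added to P.
  Insert 1 (step 1): P = [1];  Q = [1]
  Insert 2 (step 2): P = [1, 2];  Q = [1, 2]
  Insert 5 (step 3): P = [1, 2, 5];  Q = [1, 2, 3]
  Insert 6 (step 4): P = [1, 2, 5, 6];  Q = [1, 2, 3, 4]
  Insert 8 (step 5): P = [1, 2, 5, 6, 8];  Q = [1, 2, 3, 4, 5]
  Insert 7 (step 6): P = [1, 2, 5, 6, 7] / [8];  Q = [1, 2, 3, 4, 5] / [6]
  Insert 4 (step 7): P = [1, 2, 4, 6, 7] / [5] / [8];  Q = [1, 2, 3, 4, 5] / [6] / [7]
  Insert 3 (step 8): P = [1, 2, 3, 6, 7] / [4] / [5] / [8];  Q = [1, 2, 3, 4, 5] / [6] / [7] / [8]
Final shape: (5, 1, 1, 1).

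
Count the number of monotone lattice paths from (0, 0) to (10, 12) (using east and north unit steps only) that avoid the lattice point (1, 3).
Number of paths = 452166

Total paths from (0, 0) to (10, 12): C(22, 10) = 646646. Paths through (1, 3): (paths (0, 0) → (1, 3)) × (paths (1, 3) → (10, 12)) = C(4, 1) · C(18, 9) = 4 · 48620 = 194480. Avoidance count = 646646 − 194480 = 452166.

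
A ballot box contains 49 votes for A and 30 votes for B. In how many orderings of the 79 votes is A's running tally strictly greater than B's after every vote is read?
Strict-lead orderings = 1333519289256080821180

Total orderings of the 79 votes with 49 for A: C(79, 49) = 5544632834275283414380. By the Bertrand ballot formula (Cycle Lemma / reflection principle), the number of orderings in which A is strictly ahead of B throughout is (p − q)/(p + q) · C(p + q, p) = (49 − 30)/(49 + 30) · 5544632834275283414380 = 1333519289256080821180.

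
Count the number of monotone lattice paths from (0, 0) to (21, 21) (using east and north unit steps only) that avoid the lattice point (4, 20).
Number of paths = 538257683172

Total paths from (0, 0) to (21, 21): C(42, 21) = 538257874440. Paths through (4, 20): (paths (0, 0) → (4, 20)) × (paths (4, 20) → (21, 21)) = C(24, 4) · C(18, 17) = 10626 · 18 = 191268. Avoidance count = 538257874440 − 191268 = 538257683172.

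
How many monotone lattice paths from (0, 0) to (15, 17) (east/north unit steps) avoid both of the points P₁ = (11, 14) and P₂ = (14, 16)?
Number of paths = 208016370

Inclusion–exclusion. Total paths: C(32, 15) = 565722720. Through P₁: C(25, 11)·C(7, 4) = 156009000. Through P₂: C(30, 14)·C(2, 1) = 290845350. Since P₁ is strictly southwest of P₂, a monotone path through both must visit P₁ then P₂; paths through both = C(25, 11)·C(5, 3)·C(2, 1) = 89148000. Avoid both = 565722720 − 156009000 − 290845350 + 89148000 = 208016370.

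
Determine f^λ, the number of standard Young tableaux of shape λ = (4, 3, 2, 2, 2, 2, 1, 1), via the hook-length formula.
# SYT of shape (4, 3, 2, 2, 2, 2, 1, 1) = 618800

Hook-length formula: f^λ = n! / Π hook(c), product over all cells c of the Young diagram. For λ = (4, 3, 2, 2, 2, 2, 1, 1), n = 17 boxes. Hook lengths by row (left-to-right, top-to-bottom): [11, 8, 3, 1]; [9, 6, 1]; [7, 4]; [6, 3]; [5, 2]; [4, 1]; [2]; [1]. Product of hooks = 574801920. So f^λ = 17! / 574801920 = 355687428096000 / 574801920 = 618800.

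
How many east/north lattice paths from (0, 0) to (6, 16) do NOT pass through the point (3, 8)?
Number of paths = 47388

Total paths from (0, 0) to (6, 16): C(22, 6) = 74613. Paths through (3, 8): (paths (0, 0) → (3, 8)) × (paths (3, 8) → (6, 16)) = C(11, 3) · C(11, 3) = 165 · 165 = 27225. Avoidance count = 74613 − 27225 = 47388.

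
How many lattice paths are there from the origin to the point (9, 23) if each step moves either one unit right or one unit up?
Number of paths = 28048800

A monotone lattice path from (0, 0) to (9, 23) consists of 9 east steps and 23 north steps in some order, so it is determined by which 9 of the 32 steps are east. The count is C(32, 9) = 28048800.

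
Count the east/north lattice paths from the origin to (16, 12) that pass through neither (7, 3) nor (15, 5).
Number of paths = 24506523

Inclusion–exclusion. Total paths: C(28, 16) = 30421755. Through P₁: C(10, 7)·C(18, 9) = 5834400. Through P₂: C(20, 15)·C(8, 1) = 124032. Since P₁ is strictly southwest of P₂, a monotone path through both must visit P₁ then P₂; paths through both = C(10, 7)·C(10, 8)·C(8, 1) = 43200. Avoid both = 30421755 − 5834400 − 124032 + 43200 = 24506523.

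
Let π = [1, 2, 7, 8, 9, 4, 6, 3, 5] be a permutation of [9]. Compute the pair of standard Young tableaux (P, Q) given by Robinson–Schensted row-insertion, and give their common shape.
P = [1, 2, 3, 5, 9] / [4, 6] / [7, 8];  Q = [1, 2, 3, 4, 5] / [6, 7] / [8, 9];  common shape = (5, 2, 2)

Row-insert the values π_1, π_2, … into P one at a time, bumping the leftmost entry strictly greater than the inserted value down to the next row. The recording tableau Q records, in position (i, j), the step at which that cell was added to P.
  Insert 1 (step 1): P = [1];  Q = [1]
  Insert 2 (step 2): P = [1, 2];  Q = [1, 2]
  Insert 7 (step 3): P = [1, 2, 7];  Q = [1, 2, 3]
  Insert 8 (step 4): P = [1, 2, 7, 8];  Q = [1, 2, 3, 4]
  Insert 9 (step 5): P = [1, 2, 7, 8, 9];  Q = [1, 2, 3, 4, 5]
  Insert 4 (step 6): P = [1, 2, 4, 8, 9] / [7];  Q = [1, 2, 3, 4, 5] / [6]
  Insert 6 (step 7): P = [1, 2, 4, 6, 9] / [7, 8];  Q = [1, 2, 3, 4, 5] / [6, 7]
  Insert 3 (step 8): P = [1, 2, 3, 6, 9] / [4, 8] / [7];  Q = [1, 2, 3, 4, 5] / [6, 7] / [8]
  Insert 5 (step 9): P = [1, 2, 3, 5, 9] / [4, 6] / [7, 8];  Q = [1, 2, 3, 4, 5] / [6, 7] / [8, 9]
Final shape: (5, 2, 2).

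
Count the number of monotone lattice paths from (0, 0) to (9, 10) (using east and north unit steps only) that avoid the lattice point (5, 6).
Number of paths = 60038

Total paths from (0, 0) to (9, 10): C(19, 9) = 92378. Paths through (5, 6): (paths (0, 0) → (5, 6)) × (paths (5, 6) → (9, 10)) = C(11, 5) · C(8, 4) = 462 · 70 = 32340. Avoidance count = 92378 − 32340 = 60038.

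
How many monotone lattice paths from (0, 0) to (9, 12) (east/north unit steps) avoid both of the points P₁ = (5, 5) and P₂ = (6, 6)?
Number of paths = 175490

Inclusion–exclusion. Total paths: C(21, 9) = 293930. Through P₁: C(10, 5)·C(11, 4) = 83160. Through P₂: C(12, 6)·C(9, 3) = 77616. Since P₁ is strictly southwest of P₂, a monotone path through both must visit P₁ then P₂; paths through both = C(10, 5)·C(2, 1)·C(9, 3) = 42336. Avoid both = 293930 − 83160 − 77616 + 42336 = 175490.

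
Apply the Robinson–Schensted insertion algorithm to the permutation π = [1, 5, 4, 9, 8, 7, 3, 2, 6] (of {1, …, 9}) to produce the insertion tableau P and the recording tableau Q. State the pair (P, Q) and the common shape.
P = [1, 2, 6] / [3, 7] / [4, 8] / [5] / [9];  Q = [1, 2, 4] / [3, 5] / [6, 9] / [7] / [8];  common shape = (3, 2, 2, 1, 1)

Row-insert the values π_1, π_2, … into P one at a time, bumping the leftmost entry strictly greater than the inserted value down to the next row. The recording tableau Q records, in position (i, j), the step at which that cell was added to P.
  Insert 1 (step 1): P = [1];  Q = [1]
  Insert 5 (step 2): P = [1, 5];  Q = [1, 2]
  Insert 4 (step 3): P = [1, 4] / [5];  Q = [1, 2] / [3]
  Insert 9 (step 4): P = [1, 4, 9] / [5];  Q = [1, 2, 4] / [3]
  Insert 8 (step 5): P = [1, 4, 8] / [5, 9];  Q = [1, 2, 4] / [3, 5]
  Insert 7 (step 6): P = [1, 4, 7] / [5, 8] / [9];  Q = [1, 2, 4] / [3, 5] / [6]
  Insert 3 (step 7): P = [1, 3, 7] / [4, 8] / [5] / [9];  Q = [1, 2, 4] / [3, 5] / [6] / [7]
  Insert 2 (step 8): P = [1, 2, 7] / [3, 8] / [4] / [5] / [9];  Q = [1, 2, 4] / [3, 5] / [6] / [7] / [8]
  Insert 6 (step 9): P = [1, 2, 6] / [3, 7] / [4, 8] / [5] / [9];  Q = [1, 2, 4] / [3, 5] / [6, 9] / [7] / [8]
Final shape: (3, 2, 2, 1, 1).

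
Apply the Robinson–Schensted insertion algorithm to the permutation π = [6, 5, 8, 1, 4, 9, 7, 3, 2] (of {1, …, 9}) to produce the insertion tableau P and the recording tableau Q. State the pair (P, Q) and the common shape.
P = [1, 2, 7] / [3, 8, 9] / [4] / [5] / [6];  Q = [1, 3, 6] / [2, 5, 7] / [4] / [8] / [9];  common shape = (3, 3, 1, 1, 1)

Row-insert the values π_1, π_2, … into P one at a time, bumping the leftmost entry strictly greater than the inserted value down to the next row. The recording tableau Q records, in position (i, j), the step at which that cell was added to P.
  Insert 6 (step 1): P = [6];  Q = [1]
  Insert 5 (step 2): P = [5] / [6];  Q = [1] / [2]
  Insert 8 (step 3): P = [5, 8] / [6];  Q = [1, 3] / [2]
  Insert 1 (step 4): P = [1, 8] / [5] / [6];  Q = [1, 3] / [2] / [4]
  Insert 4 (step 5): P = [1, 4] / [5, 8] / [6];  Q = [1, 3] / [2, 5] / [4]
  Insert 9 (step 6): P = [1, 4, 9] / [5, 8] / [6];  Q = [1, 3, 6] / [2, 5] / [4]
  Insert 7 (step 7): P = [1, 4, 7] / [5, 8, 9] / [6];  Q = [1, 3, 6] / [2, 5, 7] / [4]
  Insert 3 (step 8): P = [1, 3, 7] / [4, 8, 9] / [5] / [6];  Q = [1, 3, 6] / [2, 5, 7] / [4] / [8]
  Insert 2 (step 9): P = [1, 2, 7] / [3, 8, 9] / [4] / [5] / [6];  Q = [1, 3, 6] / [2, 5, 7] / [4] / [8] / [9]
Final shape: (3, 3, 1, 1, 1).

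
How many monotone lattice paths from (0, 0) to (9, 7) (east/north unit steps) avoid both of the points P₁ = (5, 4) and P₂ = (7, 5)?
Number of paths = 4546

Inclusion–exclusion. Total paths: C(16, 9) = 11440. Through P₁: C(9, 5)·C(7, 4) = 4410. Through P₂: C(12, 7)·C(4, 2) = 4752. Since P₁ is strictly southwest of P₂, a monotone path through both must visit P₁ then P₂; paths through both = C(9, 5)·C(3, 2)·C(4, 2) = 2268. Avoid both = 11440 − 4410 − 4752 + 2268 = 4546.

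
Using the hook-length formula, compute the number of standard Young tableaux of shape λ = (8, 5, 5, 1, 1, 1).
# SYT of shape (8, 5, 5, 1, 1, 1) = 174097000

Hook-length formula: f^λ = n! / Π hook(c), product over all cells c of the Young diagram. For λ = (8, 5, 5, 1, 1, 1), n = 21 boxes. Hook lengths by row (left-to-right, top-to-bottom): [13, 9, 8, 7, 6, 3, 2, 1]; [9, 5, 4, 3, 2]; [8, 4, 3, 2, 1]; [3]; [2]; [1]. Product of hooks = 293462507520. So f^λ = 21! / 293462507520 = 51090942171709440000 / 293462507520 = 174097000.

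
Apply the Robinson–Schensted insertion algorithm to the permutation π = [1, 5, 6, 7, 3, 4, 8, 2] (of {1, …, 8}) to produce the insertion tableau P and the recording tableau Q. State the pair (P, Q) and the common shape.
P = [1, 2, 4, 7, 8] / [3, 6] / [5];  Q = [1, 2, 3, 4, 7] / [5, 6] / [8];  common shape = (5, 2, 1)

Row-insert the values π_1, π_2, … into P one at a time, bumping the leftmost entry strictly greater than the inserted value down to the next row. The recording tableau Q records, in position (i, j), the step at which that cell was added to P.
  Insert 1 (step 1): P = [1];  Q = [1]
  Insert 5 (step 2): P = [1, 5];  Q = [1, 2]
  Insert 6 (step 3): P = [1, 5, 6];  Q = [1, 2, 3]
  Insert 7 (step 4): P = [1, 5, 6, 7];  Q = [1, 2, 3, 4]
  Insert 3 (step 5): P = [1, 3, 6, 7] / [5];  Q = [1, 2, 3, 4] / [5]
  Insert 4 (step 6): P = [1, 3, 4, 7] / [5, 6];  Q = [1, 2, 3, 4] / [5, 6]
  Insert 8 (step 7): P = [1, 3, 4, 7, 8] / [5, 6];  Q = [1, 2, 3, 4, 7] / [5, 6]
  Insert 2 (step 8): P = [1, 2, 4, 7, 8] / [3, 6] / [5];  Q = [1, 2, 3, 4, 7] / [5, 6] / [8]
Final shape: (5, 2, 1).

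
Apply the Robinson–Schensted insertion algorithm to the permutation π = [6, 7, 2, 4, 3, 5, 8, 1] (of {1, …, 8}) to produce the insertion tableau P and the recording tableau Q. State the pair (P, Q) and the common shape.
P = [1, 3, 5, 8] / [2, 7] / [4] / [6];  Q = [1, 2, 6, 7] / [3, 4] / [5] / [8];  common shape = (4, 2, 1, 1)

Row-insert the values π_1, π_2, … into P one at a time, bumping the leftmost entry strictly greater than the inserted value down to the next row. The recording tableau Q records, in position (i, j), the step at which that cell was added to P.
  Insert 6 (step 1): P = [6];  Q = [1]
  Insert 7 (step 2): P = [6, 7];  Q = [1, 2]
  Insert 2 (step 3): P = [2, 7] / [6];  Q = [1, 2] / [3]
  Insert 4 (step 4): P = [2, 4] / [6, 7];  Q = [1, 2] / [3, 4]
  Insert 3 (step 5): P = [2, 3] / [4, 7] / [6];  Q = [1, 2] / [3, 4] / [5]
  Insert 5 (step 6): P = [2, 3, 5] / [4, 7] / [6];  Q = [1, 2, 6] / [3, 4] / [5]
  Insert 8 (step 7): P = [2, 3, 5, 8] / [4, 7] / [6];  Q = [1, 2, 6, 7] / [3, 4] / [5]
  Insert 1 (step 8): P = [1, 3, 5, 8] / [2, 7] / [4] / [6];  Q = [1, 2, 6, 7] / [3, 4] / [5] / [8]
Final shape: (4, 2, 1, 1).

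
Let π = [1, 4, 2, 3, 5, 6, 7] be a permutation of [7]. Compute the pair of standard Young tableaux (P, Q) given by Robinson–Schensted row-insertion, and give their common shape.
P = [1, 2, 3, 5, 6, 7] / [4];  Q = [1, 2, 4, 5, 6, 7] / [3];  common shape = (6, 1)

Row-insert the values π_1, π_2, … into P one at a time, bumping the leftmost entry strictly greater than the inserted value down to the next row. The recording tableau Q records, in position (i, j), the step at which that cell was added to P.
  Insert 1 (step 1): P = [1];  Q = [1]
  Insert 4 (step 2): P = [1, 4];  Q = [1, 2]
  Insert 2 (step 3): P = [1, 2] / [4];  Q = [1, 2] / [3]
  Insert 3 (step 4): P = [1, 2, 3] / [4];  Q = [1, 2, 4] / [3]
  Insert 5 (step 5): P = [1, 2, 3, 5] / [4];  Q = [1, 2, 4, 5] / [3]
  Insert 6 (step 6): P = [1, 2, 3, 5, 6] / [4];  Q = [1, 2, 4, 5, 6] / [3]
  Insert 7 (step 7): P = [1, 2, 3, 5, 6, 7] / [4];  Q = [1, 2, 4, 5, 6, 7] / [3]
Final shape: (6, 1).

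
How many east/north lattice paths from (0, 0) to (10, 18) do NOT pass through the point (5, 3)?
Number of paths = 12254886

Total paths from (0, 0) to (10, 18): C(28, 10) = 13123110. Paths through (5, 3): (paths (0, 0) → (5, 3)) × (paths (5, 3) → (10, 18)) = C(8, 5) · C(20, 5) = 56 · 15504 = 868224. Avoidance count = 13123110 − 868224 = 12254886.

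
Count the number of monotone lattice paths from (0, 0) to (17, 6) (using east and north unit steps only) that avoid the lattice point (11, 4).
Number of paths = 62727

Total paths from (0, 0) to (17, 6): C(23, 17) = 100947. Paths through (11, 4): (paths (0, 0) → (11, 4)) × (paths (11, 4) → (17, 6)) = C(15, 11) · C(8, 6) = 1365 · 28 = 38220. Avoidance count = 100947 − 38220 = 62727.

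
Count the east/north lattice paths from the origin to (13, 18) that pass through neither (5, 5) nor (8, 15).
Number of paths = 131552043

Inclusion–exclusion. Total paths: C(31, 13) = 206253075. Through P₁: C(10, 5)·C(21, 8) = 51279480. Through P₂: C(23, 8)·C(8, 5) = 27457584. Since P₁ is strictly southwest of P₂, a monotone path through both must visit P₁ then P₂; paths through both = C(10, 5)·C(13, 3)·C(8, 5) = 4036032. Avoid both = 206253075 − 51279480 − 27457584 + 4036032 = 131552043.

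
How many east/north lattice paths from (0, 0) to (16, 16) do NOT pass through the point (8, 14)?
Number of paths = 586690740

Total paths from (0, 0) to (16, 16): C(32, 16) = 601080390. Paths through (8, 14): (paths (0, 0) → (8, 14)) × (paths (8, 14) → (16, 16)) = C(22, 8) · C(10, 8) = 319770 · 45 = 14389650. Avoidance count = 601080390 − 14389650 = 586690740.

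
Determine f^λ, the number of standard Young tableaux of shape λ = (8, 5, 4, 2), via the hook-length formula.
# SYT of shape (8, 5, 4, 2) = 16325712

Hook-length formula: f^λ = n! / Π hook(c), product over all cells c of the Young diagram. For λ = (8, 5, 4, 2), n = 19 boxes. Hook lengths by row (left-to-right, top-to-bottom): [11, 10, 8, 7, 5, 3, 2, 1]; [7, 6, 4, 3, 1]; [5, 4, 2, 1]; [2, 1]. Product of hooks = 7451136000. So f^λ = 19! / 7451136000 = 121645100408832000 / 7451136000 = 16325712.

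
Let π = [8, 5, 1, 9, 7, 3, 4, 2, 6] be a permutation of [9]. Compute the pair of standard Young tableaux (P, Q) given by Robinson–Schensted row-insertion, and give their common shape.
P = [1, 2, 4, 6] / [3, 7] / [5, 9] / [8];  Q = [1, 4, 7, 9] / [2, 5] / [3, 6] / [8];  common shape = (4, 2, 2, 1)

Row-insert the values π_1, π_2, … into P one at a time, bumping the leftmost entry strictly greater than the inserted value down to the next row. The recording tableau Q records, in position (i, j), the step at which that cell was added to P.
  Insert 8 (step 1): P = [8];  Q = [1]
  Insert 5 (step 2): P = [5] / [8];  Q = [1] / [2]
  Insert 1 (step 3): P = [1] / [5] / [8];  Q = [1] / [2] / [3]
  Insert 9 (step 4): P = [1, 9] / [5] / [8];  Q = [1, 4] / [2] / [3]
  Insert 7 (step 5): P = [1, 7] / [5, 9] / [8];  Q = [1, 4] / [2, 5] / [3]
  Insert 3 (step 6): P = [1, 3] / [5, 7] / [8, 9];  Q = [1, 4] / [2, 5] / [3, 6]
  Insert 4 (step 7): P = [1, 3, 4] / [5, 7] / [8, 9];  Q = [1, 4, 7] / [2, 5] / [3, 6]
  Insert 2 (step 8): P = [1, 2, 4] / [3, 7] / [5, 9] / [8];  Q = [1, 4, 7] / [2, 5] / [3, 6] / [8]
  Insert 6 (step 9): P = [1, 2, 4, 6] / [3, 7] / [5, 9] / [8];  Q = [1, 4, 7, 9] / [2, 5] / [3, 6] / [8]
Final shape: (4, 2, 2, 1).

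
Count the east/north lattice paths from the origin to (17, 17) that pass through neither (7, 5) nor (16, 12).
Number of paths = 1693294938

Inclusion–exclusion. Total paths: C(34, 17) = 2333606220. Through P₁: C(12, 7)·C(22, 10) = 512143632. Through P₂: C(28, 16)·C(6, 1) = 182530530. Since P₁ is strictly southwest of P₂, a monotone path through both must visit P₁ then P₂; paths through both = C(12, 7)·C(16, 9)·C(6, 1) = 54362880. Avoid both = 2333606220 − 512143632 − 182530530 + 54362880 = 1693294938.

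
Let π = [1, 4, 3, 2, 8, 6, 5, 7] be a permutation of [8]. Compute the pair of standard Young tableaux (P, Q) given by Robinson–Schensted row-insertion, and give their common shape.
P = [1, 2, 5, 7] / [3, 6] / [4, 8];  Q = [1, 2, 5, 8] / [3, 6] / [4, 7];  common shape = (4, 2, 2)

Row-insert the values π_1, π_2, … into P one at a time, bumping the leftmost entry strictly greater than the inserted value down to the next row. The recording tableau Q records, in position (i, j), the step at which that cell was added to P.
  Insert 1 (step 1): P = [1];  Q = [1]
  Insert 4 (step 2): P = [1, 4];  Q = [1, 2]
  Insert 3 (step 3): P = [1, 3] / [4];  Q = [1, 2] / [3]
  Insert 2 (step 4): P = [1, 2] / [3] / [4];  Q = [1, 2] / [3] / [4]
  Insert 8 (step 5): P = [1, 2, 8] / [3] / [4];  Q = [1, 2, 5] / [3] / [4]
  Insert 6 (step 6): P = [1, 2, 6] / [3, 8] / [4];  Q = [1, 2, 5] / [3, 6] / [4]
  Insert 5 (step 7): P = [1, 2, 5] / [3, 6] / [4, 8];  Q = [1, 2, 5] / [3, 6] / [4, 7]
  Insert 7 (step 8): P = [1, 2, 5, 7] / [3, 6] / [4, 8];  Q = [1, 2, 5, 8] / [3, 6] / [4, 7]
Final shape: (4, 2, 2).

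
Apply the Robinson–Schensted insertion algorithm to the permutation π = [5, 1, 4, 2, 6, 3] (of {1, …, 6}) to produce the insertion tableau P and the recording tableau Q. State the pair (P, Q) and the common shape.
P = [1, 2, 3] / [4, 6] / [5];  Q = [1, 3, 5] / [2, 6] / [4];  common shape = (3, 2, 1)

Row-insert the values π_1, π_2, … into P one at a time, bumping the leftmost entry strictly greater than the inserted value down to the next row. The recording tableau Q records, in position (i, j), the step at which that cell was added to P.
  Insert 5 (step 1): P = [5];  Q = [1]
  Insert 1 (step 2): P = [1] / [5];  Q = [1] / [2]
  Insert 4 (step 3): P = [1, 4] / [5];  Q = [1, 3] / [2]
  Insert 2 (step 4): P = [1, 2] / [4] / [5];  Q = [1, 3] / [2] / [4]
  Insert 6 (step 5): P = [1, 2, 6] / [4] / [5];  Q = [1, 3, 5] / [2] / [4]
  Insert 3 (step 6): P = [1, 2, 3] / [4, 6] / [5];  Q = [1, 3, 5] / [2, 6] / [4]
Final shape: (3, 2, 1).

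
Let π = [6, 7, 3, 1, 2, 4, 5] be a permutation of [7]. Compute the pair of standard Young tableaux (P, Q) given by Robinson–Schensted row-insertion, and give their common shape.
P = [1, 2, 4, 5] / [3, 7] / [6];  Q = [1, 2, 6, 7] / [3, 5] / [4];  common shape = (4, 2, 1)

Row-insert the values π_1, π_2, … into P one at a time, bumping the leftmost entry strictly greater than the inserted value down to the next row. The recording tableau Q records, in position (i, j), the step at which that cell was added to P.
  Insert 6 (step 1): P = [6];  Q = [1]
  Insert 7 (step 2): P = [6, 7];  Q = [1, 2]
  Insert 3 (step 3): P = [3, 7] / [6];  Q = [1, 2] / [3]
  Insert 1 (step 4): P = [1, 7] / [3] / [6];  Q = [1, 2] / [3] / [4]
  Insert 2 (step 5): P = [1, 2] / [3, 7] / [6];  Q = [1, 2] / [3, 5] / [4]
  Insert 4 (step 6): P = [1, 2, 4] / [3, 7] / [6];  Q = [1, 2, 6] / [3, 5] / [4]
  Insert 5 (step 7): P = [1, 2, 4, 5] / [3, 7] / [6];  Q = [1, 2, 6, 7] / [3, 5] / [4]
Final shape: (4, 2, 1).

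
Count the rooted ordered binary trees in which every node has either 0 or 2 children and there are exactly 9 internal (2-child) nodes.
C_9 = 4862

These full binary trees are counted by the Catalan number C_n = (1/(n + 1)) · C(2n, n). For n = 9: C_9 = (1/10) · C(18, 9) = 48620/10 = 4862.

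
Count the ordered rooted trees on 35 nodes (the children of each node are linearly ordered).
C_34 = 812944042149730764

These ordered rooted trees are counted by the Catalan number C_n = (1/(n + 1)) · C(2n, n). For n = 34: C_34 = (1/35) · C(68, 34) = 28453041475240576740/35 = 812944042149730764.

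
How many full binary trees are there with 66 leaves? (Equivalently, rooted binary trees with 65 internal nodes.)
C_65 = 1440418573150919668872489894243865350

These full binary trees are counted by the Catalan number C_n = (1/(n + 1)) · C(2n, n). For n = 65: C_65 = (1/66) · C(130, 65) = 95067625827960698145584333020095113100/66 = 1440418573150919668872489894243865350.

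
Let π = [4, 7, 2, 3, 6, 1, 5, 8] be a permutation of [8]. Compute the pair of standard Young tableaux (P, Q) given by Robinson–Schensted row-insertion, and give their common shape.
P = [1, 3, 5, 8] / [2, 6] / [4, 7];  Q = [1, 2, 5, 8] / [3, 4] / [6, 7];  common shape = (4, 2, 2)

Row-insert the values π_1, π_2, … into P one at a time, bumping the leftmost entry strictly greater than the inserted value down to the next row. The recording tableau Q records, in position (i, j), the step at which that cell was added to P.
  Insert 4 (step 1): P = [4];  Q = [1]
  Insert 7 (step 2): P = [4, 7];  Q = [1, 2]
  Insert 2 (step 3): P = [2, 7] / [4];  Q = [1, 2] / [3]
  Insert 3 (step 4): P = [2, 3] / [4, 7];  Q = [1, 2] / [3, 4]
  Insert 6 (step 5): P = [2, 3, 6] / [4, 7];  Q = [1, 2, 5] / [3, 4]
  Insert 1 (step 6): P = [1, 3, 6] / [2, 7] / [4];  Q = [1, 2, 5] / [3, 4] / [6]
  Insert 5 (step 7): P = [1, 3, 5] / [2, 6] / [4, 7];  Q = [1, 2, 5] / [3, 4] / [6, 7]
  Insert 8 (step 8): P = [1, 3, 5, 8] / [2, 6] / [4, 7];  Q = [1, 2, 5, 8] / [3, 4] / [6, 7]
Final shape: (4, 2, 2).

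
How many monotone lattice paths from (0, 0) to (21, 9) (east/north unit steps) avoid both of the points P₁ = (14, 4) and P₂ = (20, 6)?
Number of paths = 11305430

Inclusion–exclusion. Total paths: C(30, 21) = 14307150. Through P₁: C(18, 14)·C(12, 7) = 2423520. Through P₂: C(26, 20)·C(4, 1) = 920920. Since P₁ is strictly southwest of P₂, a monotone path through both must visit P₁ then P₂; paths through both = C(18, 14)·C(8, 6)·C(4, 1) = 342720. Avoid both = 14307150 − 2423520 − 920920 + 342720 = 11305430.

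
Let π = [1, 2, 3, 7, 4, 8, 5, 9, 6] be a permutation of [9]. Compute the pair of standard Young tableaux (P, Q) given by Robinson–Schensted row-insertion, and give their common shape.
P = [1, 2, 3, 4, 5, 6] / [7, 8, 9];  Q = [1, 2, 3, 4, 6, 8] / [5, 7, 9];  common shape = (6, 3)

Row-insert the values π_1, π_2, … into P one at a time, bumping the leftmost entry strictly greater than the inserted value down to the next row. The recording tableau Q records, in position (i, j), the step at which that cell was added to P.
  Insert 1 (step 1): P = [1];  Q = [1]
  Insert 2 (step 2): P = [1, 2];  Q = [1, 2]
  Insert 3 (step 3): P = [1, 2, 3];  Q = [1, 2, 3]
  Insert 7 (step 4): P = [1, 2, 3, 7];  Q = [1, 2, 3, 4]
  Insert 4 (step 5): P = [1, 2, 3, 4] / [7];  Q = [1, 2, 3, 4] / [5]
  Insert 8 (step 6): P = [1, 2, 3, 4, 8] / [7];  Q = [1, 2, 3, 4, 6] / [5]
  Insert 5 (step 7): P = [1, 2, 3, 4, 5] / [7, 8];  Q = [1, 2, 3, 4, 6] / [5, 7]
  Insert 9 (step 8): P = [1, 2, 3, 4, 5, 9] / [7, 8];  Q = [1, 2, 3, 4, 6, 8] / [5, 7]
  Insert 6 (step 9): P = [1, 2, 3, 4, 5, 6] / [7, 8, 9];  Q = [1, 2, 3, 4, 6, 8] / [5, 7, 9]
Final shape: (6, 3).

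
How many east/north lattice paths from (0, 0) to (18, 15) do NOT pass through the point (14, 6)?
Number of paths = 1009444920

Total paths from (0, 0) to (18, 15): C(33, 18) = 1037158320. Paths through (14, 6): (paths (0, 0) → (14, 6)) × (paths (14, 6) → (18, 15)) = C(20, 14) · C(13, 4) = 38760 · 715 = 27713400. Avoidance count = 1037158320 − 27713400 = 1009444920.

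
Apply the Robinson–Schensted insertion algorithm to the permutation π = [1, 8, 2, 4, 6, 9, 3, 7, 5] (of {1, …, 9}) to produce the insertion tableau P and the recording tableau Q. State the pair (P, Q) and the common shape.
P = [1, 2, 3, 5, 7] / [4, 6] / [8, 9];  Q = [1, 2, 4, 5, 6] / [3, 8] / [7, 9];  common shape = (5, 2, 2)

Row-insert the values π_1, π_2, … into P one at a time, bumping the leftmost entry strictly greater than the inserted value down to the next row. The recording tableau Q records, in position (i, j), the step at which that cell was added to P.
  Insert 1 (step 1): P = [1];  Q = [1]
  Insert 8 (step 2): P = [1, 8];  Q = [1, 2]
  Insert 2 (step 3): P = [1, 2] / [8];  Q = [1, 2] / [3]
  Insert 4 (step 4): P = [1, 2, 4] / [8];  Q = [1, 2, 4] / [3]
  Insert 6 (step 5): P = [1, 2, 4, 6] / [8];  Q = [1, 2, 4, 5] / [3]
  Insert 9 (step 6): P = [1, 2, 4, 6, 9] / [8];  Q = [1, 2, 4, 5, 6] / [3]
  Insert 3 (step 7): P = [1, 2, 3, 6, 9] / [4] / [8];  Q = [1, 2, 4, 5, 6] / [3] / [7]
  Insert 7 (step 8): P = [1, 2, 3, 6, 7] / [4, 9] / [8];  Q = [1, 2, 4, 5, 6] / [3, 8] / [7]
  Insert 5 (step 9): P = [1, 2, 3, 5, 7] / [4, 6] / [8, 9];  Q = [1, 2, 4, 5, 6] / [3, 8] / [7, 9]
Final shape: (5, 2, 2).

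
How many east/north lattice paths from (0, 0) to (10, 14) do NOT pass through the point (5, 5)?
Number of paths = 1456752

Total paths from (0, 0) to (10, 14): C(24, 10) = 1961256. Paths through (5, 5): (paths (0, 0) → (5, 5)) × (paths (5, 5) → (10, 14)) = C(10, 5) · C(14, 5) = 252 · 2002 = 504504. Avoidance count = 1961256 − 504504 = 1456752.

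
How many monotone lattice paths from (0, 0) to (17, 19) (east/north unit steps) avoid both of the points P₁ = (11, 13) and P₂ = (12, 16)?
Number of paths = 5146577520

Inclusion–exclusion. Total paths: C(36, 17) = 8597496600. Through P₁: C(24, 11)·C(12, 6) = 2306437056. Through P₂: C(28, 12)·C(8, 5) = 1703618280. Since P₁ is strictly southwest of P₂, a monotone path through both must visit P₁ then P₂; paths through both = C(24, 11)·C(4, 1)·C(8, 5) = 559136256. Avoid both = 8597496600 − 2306437056 − 1703618280 + 559136256 = 5146577520.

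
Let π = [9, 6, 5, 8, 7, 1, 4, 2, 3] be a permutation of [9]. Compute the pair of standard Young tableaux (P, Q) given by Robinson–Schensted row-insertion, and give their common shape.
P = [1, 2, 3] / [4, 7] / [5, 8] / [6] / [9];  Q = [1, 4, 9] / [2, 5] / [3, 7] / [6] / [8];  common shape = (3, 2, 2, 1, 1)

Row-insert the values π_1, π_2, … into P one at a time, bumping the leftmost entry strictly greater than the inserted value down to the next row. The recording tableau Q records, in position (i, j), the step at which that cell was added to P.
  Insert 9 (step 1): P = [9];  Q = [1]
  Insert 6 (step 2): P = [6] / [9];  Q = [1] / [2]
  Insert 5 (step 3): P = [5] / [6] / [9];  Q = [1] / [2] / [3]
  Insert 8 (step 4): P = [5, 8] / [6] / [9];  Q = [1, 4] / [2] / [3]
  Insert 7 (step 5): P = [5, 7] / [6, 8] / [9];  Q = [1, 4] / [2, 5] / [3]
  Insert 1 (step 6): P = [1, 7] / [5, 8] / [6] / [9];  Q = [1, 4] / [2, 5] / [3] / [6]
  Insert 4 (step 7): P = [1, 4] / [5, 7] / [6, 8] / [9];  Q = [1, 4] / [2, 5] / [3, 7] / [6]
  Insert 2 (step 8): P = [1, 2] / [4, 7] / [5, 8] / [6] / [9];  Q = [1, 4] / [2, 5] / [3, 7] / [6] / [8]
  Insert 3 (step 9): P = [1, 2, 3] / [4, 7] / [5, 8] / [6] / [9];  Q = [1, 4, 9] / [2, 5] / [3, 7] / [6] / [8]
Final shape: (3, 2, 2, 1, 1).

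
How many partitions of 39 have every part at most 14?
p(39, parts ≤ 14) = 23961

Use the recurrence p(n, m) = p(n, m−1) + p(n−m, m): either the largest part is < m (count p(n, m−1)) or the largest part is exactly m (remove one copy of m, count p(n−m, m)). With p(0, ·) = 1 this gives p(39, parts ≤ 14) = 23961. (By conjugating Young diagrams, this also counts partitions of 39 into at most 14 parts.)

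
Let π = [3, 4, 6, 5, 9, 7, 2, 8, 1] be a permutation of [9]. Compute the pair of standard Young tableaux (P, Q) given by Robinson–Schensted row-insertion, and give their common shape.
P = [1, 4, 5, 7, 8] / [2, 9] / [3] / [6];  Q = [1, 2, 3, 5, 8] / [4, 6] / [7] / [9];  common shape = (5, 2, 1, 1)

Row-insert the values π_1, π_2, … into P one at a time, bumping the leftmost entry strictly greater than the inserted value down to the next row. The recording tableau Q records, in position (i, j), the step at which that cell was added to P.
  Insert 3 (step 1): P = [3];  Q = [1]
  Insert 4 (step 2): P = [3, 4];  Q = [1, 2]
  Insert 6 (step 3): P = [3, 4, 6];  Q = [1, 2, 3]
  Insert 5 (step 4): P = [3, 4, 5] / [6];  Q = [1, 2, 3] / [4]
  Insert 9 (step 5): P = [3, 4, 5, 9] / [6];  Q = [1, 2, 3, 5] / [4]
  Insert 7 (step 6): P = [3, 4, 5, 7] / [6, 9];  Q = [1, 2, 3, 5] / [4, 6]
  Insert 2 (step 7): P = [2, 4, 5, 7] / [3, 9] / [6];  Q = [1, 2, 3, 5] / [4, 6] / [7]
  Insert 8 (step 8): P = [2, 4, 5, 7, 8] / [3, 9] / [6];  Q = [1, 2, 3, 5, 8] / [4, 6] / [7]
  Insert 1 (step 9): P = [1, 4, 5, 7, 8] / [2, 9] / [3] / [6];  Q = [1, 2, 3, 5, 8] / [4, 6] / [7] / [9]
Final shape: (5, 2, 1, 1).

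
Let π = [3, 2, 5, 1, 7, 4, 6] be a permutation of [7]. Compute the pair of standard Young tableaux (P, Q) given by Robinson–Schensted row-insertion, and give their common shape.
P = [1, 4, 6] / [2, 5, 7] / [3];  Q = [1, 3, 5] / [2, 6, 7] / [4];  common shape = (3, 3, 1)

Row-insert the values π_1, π_2, … into P one at a time, bumping the leftmost entry strictly greater than the inserted value down to the next row. The recording tableau Q records, in position (i, j), the step at which that cell was added to P.
  Insert 3 (step 1): P = [3];  Q = [1]
  Insert 2 (step 2): P = [2] / [3];  Q = [1] / [2]
  Insert 5 (step 3): P = [2, 5] / [3];  Q = [1, 3] / [2]
  Insert 1 (step 4): P = [1, 5] / [2] / [3];  Q = [1, 3] / [2] / [4]
  Insert 7 (step 5): P = [1, 5, 7] / [2] / [3];  Q = [1, 3, 5] / [2] / [4]
  Insert 4 (step 6): P = [1, 4, 7] / [2, 5] / [3];  Q = [1, 3, 5] / [2, 6] / [4]
  Insert 6 (step 7): P = [1, 4, 6] / [2, 5, 7] / [3];  Q = [1, 3, 5] / [2, 6, 7] / [4]
Final shape: (3, 3, 1).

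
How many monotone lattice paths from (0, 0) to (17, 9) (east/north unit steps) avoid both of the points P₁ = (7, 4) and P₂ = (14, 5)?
Number of paths = 1818980

Inclusion–exclusion. Total paths: C(26, 17) = 3124550. Through P₁: C(11, 7)·C(15, 10) = 990990. Through P₂: C(19, 14)·C(7, 3) = 406980. Since P₁ is strictly southwest of P₂, a monotone path through both must visit P₁ then P₂; paths through both = C(11, 7)·C(8, 7)·C(7, 3) = 92400. Avoid both = 3124550 − 990990 − 406980 + 92400 = 1818980.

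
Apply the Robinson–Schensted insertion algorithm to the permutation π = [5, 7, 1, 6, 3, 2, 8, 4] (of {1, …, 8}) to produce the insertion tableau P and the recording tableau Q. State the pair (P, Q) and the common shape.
P = [1, 2, 4] / [3, 6, 8] / [5] / [7];  Q = [1, 2, 7] / [3, 4, 8] / [5] / [6];  common shape = (3, 3, 1, 1)

Row-insert the values π_1, π_2, … into P one at a time, bumping the leftmost entry strictly greater than the inserted value down to the next row. The recording tableau Q records, in position (i, j), the step at which that cell was added to P.
  Insert 5 (step 1): P = [5];  Q = [1]
  Insert 7 (step 2): P = [5, 7];  Q = [1, 2]
  Insert 1 (step 3): P = [1, 7] / [5];  Q = [1, 2] / [3]
  Insert 6 (step 4): P = [1, 6] / [5, 7];  Q = [1, 2] / [3, 4]
  Insert 3 (step 5): P = [1, 3] / [5, 6] / [7];  Q = [1, 2] / [3, 4] / [5]
  Insert 2 (step 6): P = [1, 2] / [3, 6] / [5] / [7];  Q = [1, 2] / [3, 4] / [5] / [6]
  Insert 8 (step 7): P = [1, 2, 8] / [3, 6] / [5] / [7];  Q = [1, 2, 7] / [3, 4] / [5] / [6]
  Insert 4 (step 8): P = [1, 2, 4] / [3, 6, 8] / [5] / [7];  Q = [1, 2, 7] / [3, 4, 8] / [5] / [6]
Final shape: (3, 3, 1, 1).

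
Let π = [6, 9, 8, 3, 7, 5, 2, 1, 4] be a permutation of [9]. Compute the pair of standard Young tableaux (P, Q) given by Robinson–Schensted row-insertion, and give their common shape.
P = [1, 4] / [2, 5] / [3, 7] / [6] / [8] / [9];  Q = [1, 2] / [3, 5] / [4, 9] / [6] / [7] / [8];  common shape = (2, 2, 2, 1, 1, 1)

Row-insert the values π_1, π_2, … into P one at a time, bumping the leftmost entry strictly greater than the inserted value down to the next row. The recording tableau Q records, in position (i, j), the step at which that cell was added to P.
  Insert 6 (step 1): P = [6];  Q = [1]
  Insert 9 (step 2): P = [6, 9];  Q = [1, 2]
  Insert 8 (step 3): P = [6, 8] / [9];  Q = [1, 2] / [3]
  Insert 3 (step 4): P = [3, 8] / [6] / [9];  Q = [1, 2] / [3] / [4]
  Insert 7 (step 5): P = [3, 7] / [6, 8] / [9];  Q = [1, 2] / [3, 5] / [4]
  Insert 5 (step 6): P = [3, 5] / [6, 7] / [8] / [9];  Q = [1, 2] / [3, 5] / [4] / [6]
  Insert 2 (step 7): P = [2, 5] / [3, 7] / [6] / [8] / [9];  Q = [1, 2] / [3, 5] / [4] / [6] / [7]
  Insert 1 (step 8): P = [1, 5] / [2, 7] / [3] / [6] / [8] / [9];  Q = [1, 2] / [3, 5] / [4] / [6] / [7] / [8]
  Insert 4 (step 9): P = [1, 4] / [2, 5] / [3, 7] / [6] / [8] / [9];  Q = [1, 2] / [3, 5] / [4, 9] / [6] / [7] / [8]
Final shape: (2, 2, 2, 1, 1, 1).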